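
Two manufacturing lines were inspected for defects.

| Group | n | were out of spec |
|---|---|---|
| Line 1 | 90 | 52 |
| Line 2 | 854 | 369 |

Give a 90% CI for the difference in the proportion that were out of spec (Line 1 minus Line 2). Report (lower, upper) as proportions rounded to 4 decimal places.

(0.0556, 0.2358)

First, p̂₁ = 52/90 = 0.5778; p̂₂ = 369/854 = 0.4321.
The two standard errors are √(0.5778×0.4222/90) = 0.05206 and √(0.4321×0.5679/854) = 0.01695.
Because the samples are independent, SE_diff = √(0.05206² + 0.01695²) = 0.05475.
Using z* = 1.645 for 90%, ME = 1.645 × 0.05475 = 0.09006.
p̂₁ − p̂₂ = 0.1457; interval 0.1457 ± 0.09006 gives (0.0556, 0.2358).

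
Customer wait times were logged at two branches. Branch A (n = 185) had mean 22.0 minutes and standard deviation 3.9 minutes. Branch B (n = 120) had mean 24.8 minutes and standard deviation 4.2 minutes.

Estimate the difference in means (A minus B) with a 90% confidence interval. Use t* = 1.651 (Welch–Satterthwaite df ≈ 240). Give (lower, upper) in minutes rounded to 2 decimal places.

(-3.59, -2.01)

SE₁ = s₁/√n₁ = 3.9/√185 = 0.2867; SE₂ = 4.2/√120 = 0.3834.
Independent samples, unequal variances: SE_diff = √(SE₁² + SE₂²) = √(0.08219689 + 0.14699556) = 0.4787.
t* = 1.651, so margin of error = 1.651 × 0.4787 = 0.7903.
Difference in means = 22.0 − 24.8 = -2.8000.
-2.8000 ± 0.7903 → (-3.59, -2.01).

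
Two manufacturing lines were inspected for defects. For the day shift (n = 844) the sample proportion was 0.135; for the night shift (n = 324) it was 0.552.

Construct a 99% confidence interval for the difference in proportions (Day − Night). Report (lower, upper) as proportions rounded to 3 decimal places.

(-0.494, -0.340)

Each SE is √(p̂(1−p̂)/n): √(0.1350·0.8650/844) = 0.01176 and √(0.5520·0.4480/324) = 0.02763.
SE(p̂₁ − p̂₂) = √(SE₁² + SE₂²) = √(0.0001382976 + 0.0007634169) = 0.03003, since the two samples are independent.
At 99% confidence z* = 2.576; margin = 2.576 × 0.03003 = 0.07736.
The difference is 0.1350 − 0.5520 = -0.4170, so the interval is -0.4170 ± 0.07736 = (-0.494, -0.340).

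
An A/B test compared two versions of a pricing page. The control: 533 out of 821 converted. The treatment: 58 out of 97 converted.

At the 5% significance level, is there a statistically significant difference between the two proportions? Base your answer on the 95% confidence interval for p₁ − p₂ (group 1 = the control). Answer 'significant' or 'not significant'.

p̂₁ = 533/821 = 0.6492 and p̂₂ = 58/97 = 0.5979.
SE₁ = √(p̂₁(1−p̂₁)/n₁) = √(0.6492·0.3508/821) = 0.01666; SE₂ = √(0.5979·0.4021/97) = 0.04978.
Independent samples: SE of the difference = √(SE₁² + SE₂²) = √(0.0002775556 + 0.0024780484) = 0.05249.
z* for 95% confidence is 1.960, so the margin of error is 1.960 × 0.05249 = 0.10288.
Point estimate p̂₁ − p̂₂ = 0.6492 − 0.5979 = 0.0513.
0.0513 ± 0.10288 → (-0.05158, 0.15418).
The interval (-0.05158, 0.15418) contains 0, so the difference is not significant.

not significant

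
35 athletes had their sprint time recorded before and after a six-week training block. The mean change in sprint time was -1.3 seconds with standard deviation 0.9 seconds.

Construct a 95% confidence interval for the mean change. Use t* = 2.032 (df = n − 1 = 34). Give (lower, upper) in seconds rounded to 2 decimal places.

(-1.61, -0.99)

This is a matched-pairs design, so SE = s_d/√n = 0.9/√35 = 0.1521.
Margin = 2.032 × 0.1521 = 0.3091; the interval is -1.3 ± 0.3091 = (-1.61, -0.99).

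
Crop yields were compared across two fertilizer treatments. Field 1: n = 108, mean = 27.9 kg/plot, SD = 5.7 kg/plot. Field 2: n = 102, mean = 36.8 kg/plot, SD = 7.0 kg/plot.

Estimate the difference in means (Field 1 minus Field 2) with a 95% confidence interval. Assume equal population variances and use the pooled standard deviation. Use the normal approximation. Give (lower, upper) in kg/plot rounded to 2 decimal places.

(-10.62, -7.18)

Pooled variance s_p² = [107·5.7² + 101·7.0²] / (108+102−2) = 40.5069, so s_p = 6.3645.
SE_diff = s_p·√(1/n₁ + 1/n₂) = 6.3645·√(1/108 + 1/102) = 0.8787.
z* = 1.960; margin = 1.960 × 0.8787 = 1.7223.
Difference = 27.9 − 36.8 = -8.9000.
-8.9000 ± 1.7223 → (-10.62, -7.18).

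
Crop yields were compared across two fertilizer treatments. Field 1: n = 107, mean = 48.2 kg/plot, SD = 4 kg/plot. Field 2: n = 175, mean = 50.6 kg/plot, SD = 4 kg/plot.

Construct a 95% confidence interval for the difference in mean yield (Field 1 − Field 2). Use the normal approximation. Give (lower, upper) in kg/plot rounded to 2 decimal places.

Standard errors of each mean: 4/√107 = 0.3867 and 4/√175 = 0.3024.
SE(x̄₁ − x̄₂) = √(0.3867² + 0.3024²) = 0.4909 for independent samples with unequal variances.
With z* = 1.960, the margin is 1.960 × 0.4909 = 0.9622.
x̄₁ − x̄₂ = 48.2 − 50.6 = -2.4000; the interval is -2.4000 ± 0.9622 = (-3.36, -1.44).

(-3.36, -1.44)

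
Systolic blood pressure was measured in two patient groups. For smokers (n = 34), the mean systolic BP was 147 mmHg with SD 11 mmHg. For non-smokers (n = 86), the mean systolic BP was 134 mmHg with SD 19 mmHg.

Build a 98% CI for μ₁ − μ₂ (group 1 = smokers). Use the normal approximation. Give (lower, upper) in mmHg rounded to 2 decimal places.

(6.52, 19.48)

SE₁ = s₁/√n₁ = 11/√34 = 1.8865; SE₂ = 19/√86 = 2.0488.
Independent samples, unequal variances: SE_diff = √(SE₁² + SE₂²) = √(3.55888225 + 4.19758144) = 2.7850.
z* = 2.326, so margin of error = 2.326 × 2.7850 = 6.4779.
Difference in means = 147 − 134 = 13.0000.
13.0000 ± 6.4779 → (6.52, 19.48).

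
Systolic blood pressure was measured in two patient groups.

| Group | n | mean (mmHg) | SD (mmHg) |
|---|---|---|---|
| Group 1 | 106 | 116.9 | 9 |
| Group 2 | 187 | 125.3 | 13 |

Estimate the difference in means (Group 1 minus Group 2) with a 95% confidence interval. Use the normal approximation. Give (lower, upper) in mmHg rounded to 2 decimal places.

Standard errors of each mean: 9/√106 = 0.8742 and 13/√187 = 0.9507.
SE(x̄₁ − x̄₂) = √(0.8742² + 0.9507²) = 1.2915 for independent samples with unequal variances.
With z* = 1.960, the margin is 1.960 × 1.2915 = 2.5313.
x̄₁ − x̄₂ = 116.9 − 125.3 = -8.4000; the interval is -8.4000 ± 2.5313 = (-10.93, -5.87).

(-10.93, -5.87)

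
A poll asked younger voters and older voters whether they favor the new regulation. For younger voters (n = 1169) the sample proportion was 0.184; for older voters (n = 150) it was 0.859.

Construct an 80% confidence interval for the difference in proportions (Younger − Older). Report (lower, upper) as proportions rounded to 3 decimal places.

SE₁ = √(p̂₁(1−p̂₁)/n₁) = √(0.1840·0.8160/1169) = 0.01133; SE₂ = √(0.8590·0.1410/150) = 0.02842.
Independent samples: SE of the difference = √(SE₁² + SE₂²) = √(0.0001283689 + 0.0008076964) = 0.03060.
z* for 80% confidence is 1.282, so the margin of error is 1.282 × 0.03060 = 0.03923.
Point estimate p̂₁ − p̂₂ = 0.1840 − 0.8590 = -0.6750.
-0.6750 ± 0.03923 → (-0.714, -0.636).

(-0.714, -0.636)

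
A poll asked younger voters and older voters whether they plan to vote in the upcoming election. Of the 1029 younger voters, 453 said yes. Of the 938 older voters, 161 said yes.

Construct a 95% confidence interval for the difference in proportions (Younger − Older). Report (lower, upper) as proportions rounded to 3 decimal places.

(0.230, 0.307)

Sample proportions: 453/1029 = 0.4402, 161/938 = 0.1716.
Each SE is √(p̂(1−p̂)/n): √(0.4402·0.5598/1029) = 0.01548 and √(0.1716·0.8284/938) = 0.01231.
SE(p̂₁ − p̂₂) = √(SE₁² + SE₂²) = √(0.0002396304 + 0.0001515361) = 0.01978, since the two samples are independent.
At 95% confidence z* = 1.960; margin = 1.960 × 0.01978 = 0.03877.
The difference is 0.4402 − 0.1716 = 0.2686, so the interval is 0.2686 ± 0.03877 = (0.230, 0.307).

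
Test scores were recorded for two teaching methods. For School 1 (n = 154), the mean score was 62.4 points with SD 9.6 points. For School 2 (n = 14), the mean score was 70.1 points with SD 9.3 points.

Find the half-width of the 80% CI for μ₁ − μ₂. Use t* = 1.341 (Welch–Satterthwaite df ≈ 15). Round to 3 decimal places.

3.491

Standard errors of each mean: 9.6/√154 = 0.7736 and 9.3/√14 = 2.4855.
SE(x̄₁ − x̄₂) = √(0.7736² + 2.4855²) = 2.6031 for independent samples with unequal variances.
With t* = 1.341, the margin is 1.341 × 2.6031 = 3.4908.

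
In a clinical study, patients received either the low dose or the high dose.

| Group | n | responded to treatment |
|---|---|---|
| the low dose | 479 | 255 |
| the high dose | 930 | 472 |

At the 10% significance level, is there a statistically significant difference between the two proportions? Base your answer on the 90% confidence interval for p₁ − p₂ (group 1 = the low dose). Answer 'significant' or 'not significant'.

First, p̂₁ = 255/479 = 0.5324; p̂₂ = 472/930 = 0.5075.
The two standard errors are √(0.5324×0.4676/479) = 0.02280 and √(0.5075×0.4925/930) = 0.01639.
Because the samples are independent, SE_diff = √(0.02280² + 0.01639²) = 0.02808.
Using z* = 1.645 for 90%, ME = 1.645 × 0.02808 = 0.04619.
p̂₁ − p̂₂ = 0.0249; interval 0.0249 ± 0.04619 gives (-0.02129, 0.07109).
The interval (-0.02129, 0.07109) contains 0, so the difference is not significant.

not significant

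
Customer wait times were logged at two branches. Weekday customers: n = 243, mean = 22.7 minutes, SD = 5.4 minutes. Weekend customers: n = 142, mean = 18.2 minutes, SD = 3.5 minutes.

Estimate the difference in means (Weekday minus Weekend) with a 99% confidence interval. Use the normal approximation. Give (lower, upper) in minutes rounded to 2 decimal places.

(3.33, 5.67)

SE₁ = s₁/√n₁ = 5.4/√243 = 0.3464; SE₂ = 3.5/√142 = 0.2937.
Independent samples, unequal variances: SE_diff = √(SE₁² + SE₂²) = √(0.11999296 + 0.08625969) = 0.4542.
z* = 2.576, so margin of error = 2.576 × 0.4542 = 1.1700.
Difference in means = 22.7 − 18.2 = 4.5000.
4.5000 ± 1.1700 → (3.33, 5.67).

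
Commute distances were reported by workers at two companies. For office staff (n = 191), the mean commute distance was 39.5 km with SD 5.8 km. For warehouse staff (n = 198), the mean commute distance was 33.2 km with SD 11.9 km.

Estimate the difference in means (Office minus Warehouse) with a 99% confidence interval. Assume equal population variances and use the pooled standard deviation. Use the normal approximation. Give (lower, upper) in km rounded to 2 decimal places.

Pooled variance s_p² = [190·5.8² + 197·11.9²] / (191+198−2) = 88.6015, so s_p = 9.4128.
SE_diff = s_p·√(1/n₁ + 1/n₂) = 9.4128·√(1/191 + 1/198) = 0.9547.
z* = 2.576; margin = 2.576 × 0.9547 = 2.4593.
Difference = 39.5 − 33.2 = 6.3000.
6.3000 ± 2.4593 → (3.84, 8.76).

(3.84, 8.76)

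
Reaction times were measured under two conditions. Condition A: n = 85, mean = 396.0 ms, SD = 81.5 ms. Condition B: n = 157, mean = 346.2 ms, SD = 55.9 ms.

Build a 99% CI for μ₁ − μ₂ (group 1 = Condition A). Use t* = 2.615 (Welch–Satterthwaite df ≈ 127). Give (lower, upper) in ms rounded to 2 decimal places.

Standard errors of each mean: 81.5/√85 = 8.8399 and 55.9/√157 = 4.4613.
SE(x̄₁ − x̄₂) = √(8.8399² + 4.4613²) = 9.9019 for independent samples with unequal variances.
With t* = 2.615, the margin is 2.615 × 9.9019 = 25.8935.
x̄₁ − x̄₂ = 396.0 − 346.2 = 49.8000; the interval is 49.8000 ± 25.8935 = (23.91, 75.69).

(23.91, 75.69)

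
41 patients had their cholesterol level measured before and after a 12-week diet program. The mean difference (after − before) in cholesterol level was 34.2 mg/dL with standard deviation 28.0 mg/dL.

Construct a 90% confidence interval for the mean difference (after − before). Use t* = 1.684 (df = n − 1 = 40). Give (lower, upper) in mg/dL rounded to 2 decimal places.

(26.84, 41.56)

Paired design: SE = s_d/√n = 28.0/√41 = 4.3729.
t* = 1.684; margin of error = 1.684 × 4.3729 = 7.3640.
34.2 ± 7.3640 → (26.84, 41.56).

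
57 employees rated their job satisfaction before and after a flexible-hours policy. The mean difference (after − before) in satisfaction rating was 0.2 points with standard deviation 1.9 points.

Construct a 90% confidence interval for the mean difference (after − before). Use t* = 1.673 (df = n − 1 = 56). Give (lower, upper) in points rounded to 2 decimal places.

This is a matched-pairs design, so SE = s_d/√n = 1.9/√57 = 0.2517.
Margin = 1.673 × 0.2517 = 0.4211; the interval is 0.2 ± 0.4211 = (-0.22, 0.62).

(-0.22, 0.62)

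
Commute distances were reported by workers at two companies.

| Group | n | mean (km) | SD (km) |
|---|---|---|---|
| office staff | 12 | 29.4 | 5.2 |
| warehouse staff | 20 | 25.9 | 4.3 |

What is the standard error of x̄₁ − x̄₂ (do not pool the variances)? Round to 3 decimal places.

1.783

SE₁ = s₁/√n₁ = 5.2/√12 = 1.5011; SE₂ = 4.3/√20 = 0.9615.
Independent samples, unequal variances: SE_diff = √(SE₁² + SE₂²) = √(2.25330121 + 0.92448225) = 1.7826.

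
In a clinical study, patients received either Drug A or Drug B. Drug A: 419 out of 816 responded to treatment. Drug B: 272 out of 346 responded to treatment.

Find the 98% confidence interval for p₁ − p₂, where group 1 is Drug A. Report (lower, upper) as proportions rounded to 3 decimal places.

(-0.338, -0.207)

p̂₁ = 419/816 = 0.5135 and p̂₂ = 272/346 = 0.7861.
SE₁ = √(p̂₁(1−p̂₁)/n₁) = √(0.5135·0.4865/816) = 0.01750; SE₂ = √(0.7861·0.2139/346) = 0.02204.
Independent samples: SE of the difference = √(SE₁² + SE₂²) = √(0.00030625 + 0.0004857616) = 0.02814.
z* for 98% confidence is 2.326, so the margin of error is 2.326 × 0.02814 = 0.06545.
Point estimate p̂₁ − p̂₂ = 0.5135 − 0.7861 = -0.2726.
-0.2726 ± 0.06545 → (-0.338, -0.207).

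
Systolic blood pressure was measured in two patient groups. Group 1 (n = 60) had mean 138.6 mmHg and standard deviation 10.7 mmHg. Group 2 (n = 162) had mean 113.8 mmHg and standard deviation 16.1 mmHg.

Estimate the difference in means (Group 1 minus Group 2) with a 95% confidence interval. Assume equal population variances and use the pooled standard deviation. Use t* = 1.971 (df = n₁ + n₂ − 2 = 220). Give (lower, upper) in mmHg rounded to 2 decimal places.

s_p = √[((n₁−1)s₁² + (n₂−1)s₂²)/(n₁+n₂−2)] = √[(59·10.7² + 161·16.1²)/220] = 14.8458.
SE = 14.8458·√(1/60 + 1/162) = 2.2436.
With t* = 1.971, margin = 1.971 × 2.2436 = 4.4221.
x̄₁ − x̄₂ = 138.6 − 113.8 = 24.8000; interval 24.8000 ± 4.4221 = (20.38, 29.22).

(20.38, 29.22)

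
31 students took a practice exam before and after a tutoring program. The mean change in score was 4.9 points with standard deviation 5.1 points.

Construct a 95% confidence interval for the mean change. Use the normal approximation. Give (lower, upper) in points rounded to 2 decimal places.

(3.10, 6.70)

This is a matched-pairs design, so SE = s_d/√n = 5.1/√31 = 0.9160.
Margin = 1.960 × 0.9160 = 1.7954; the interval is 4.9 ± 1.7954 = (3.10, 6.70).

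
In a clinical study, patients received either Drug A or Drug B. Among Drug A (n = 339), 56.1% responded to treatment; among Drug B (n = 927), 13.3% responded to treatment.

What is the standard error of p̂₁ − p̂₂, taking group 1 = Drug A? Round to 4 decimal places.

0.0292

Each SE is √(p̂(1−p̂)/n): √(0.5610·0.4390/339) = 0.02695 and √(0.1330·0.8670/927) = 0.01115.
SE(p̂₁ − p̂₂) = √(SE₁² + SE₂²) = √(0.0007263025 + 0.0001243225) = 0.02917, since the two samples are independent.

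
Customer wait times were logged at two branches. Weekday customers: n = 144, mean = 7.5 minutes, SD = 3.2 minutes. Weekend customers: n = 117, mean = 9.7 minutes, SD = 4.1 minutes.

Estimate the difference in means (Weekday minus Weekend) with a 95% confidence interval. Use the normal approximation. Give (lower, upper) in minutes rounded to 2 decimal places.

SE₁ = s₁/√n₁ = 3.2/√144 = 0.2667; SE₂ = 4.1/√117 = 0.3790.
Independent samples, unequal variances: SE_diff = √(SE₁² + SE₂²) = √(0.07112889 + 0.143641) = 0.4634.
z* = 1.960, so margin of error = 1.960 × 0.4634 = 0.9083.
Difference in means = 7.5 − 9.7 = -2.2000.
-2.2000 ± 0.9083 → (-3.11, -1.29).

(-3.11, -1.29)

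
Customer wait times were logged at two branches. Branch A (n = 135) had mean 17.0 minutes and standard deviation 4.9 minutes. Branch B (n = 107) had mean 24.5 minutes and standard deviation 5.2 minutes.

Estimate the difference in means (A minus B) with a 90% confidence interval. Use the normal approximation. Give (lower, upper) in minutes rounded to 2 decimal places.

Per-group SEs: s₁/√n₁ = 4.9/√135 = 0.4217, s₂/√n₂ = 5.2/√107 = 0.5027.
Unpooled SE of the difference: √(0.17783089 + 0.25270729) = 0.6562.
Margin of error = z* · SE = 1.645 × 0.6562 = 1.0794.
x̄₁ − x̄₂ = 17.0 − 24.5 = -7.5000.
CI: -7.5000 ± 1.0794 = (-8.58, -6.42).

(-8.58, -6.42)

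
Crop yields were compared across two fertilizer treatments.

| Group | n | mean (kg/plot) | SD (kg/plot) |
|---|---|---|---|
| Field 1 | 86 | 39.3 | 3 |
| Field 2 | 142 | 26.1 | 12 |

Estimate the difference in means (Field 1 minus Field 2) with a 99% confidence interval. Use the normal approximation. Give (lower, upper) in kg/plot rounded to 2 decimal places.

(10.48, 15.92)

SE₁ = s₁/√n₁ = 3/√86 = 0.3235; SE₂ = 12/√142 = 1.0070.
Independent samples, unequal variances: SE_diff = √(SE₁² + SE₂²) = √(0.10465225 + 1.014049) = 1.0577.
z* = 2.576, so margin of error = 2.576 × 1.0577 = 2.7246.
Difference in means = 39.3 − 26.1 = 13.2000.
13.2000 ± 2.7246 → (10.48, 15.92).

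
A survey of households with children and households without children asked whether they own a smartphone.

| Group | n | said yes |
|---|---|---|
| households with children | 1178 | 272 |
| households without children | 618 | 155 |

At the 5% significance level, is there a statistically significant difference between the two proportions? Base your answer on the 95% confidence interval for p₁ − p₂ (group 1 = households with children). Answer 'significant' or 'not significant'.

Sample proportions: 272/1178 = 0.2309, 155/618 = 0.2508.
Each SE is √(p̂(1−p̂)/n): √(0.2309·0.7691/1178) = 0.01228 and √(0.2508·0.7492/618) = 0.01744.
SE(p̂₁ − p̂₂) = √(SE₁² + SE₂²) = √(0.0001507984 + 0.0003041536) = 0.02133, since the two samples are independent.
At 95% confidence z* = 1.960; margin = 1.960 × 0.02133 = 0.04181.
The difference is 0.2309 − 0.2508 = -0.0199, so the interval is -0.0199 ± 0.04181 = (-0.06171, 0.02191).
The interval (-0.06171, 0.02191) contains 0, so the difference is not significant.

not significant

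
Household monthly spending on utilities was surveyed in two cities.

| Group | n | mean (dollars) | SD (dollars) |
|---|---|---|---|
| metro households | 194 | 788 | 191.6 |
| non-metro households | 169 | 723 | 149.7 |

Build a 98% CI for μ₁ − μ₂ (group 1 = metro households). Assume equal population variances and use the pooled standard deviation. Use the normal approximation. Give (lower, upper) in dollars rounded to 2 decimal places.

(22.57, 107.43)

s_p = √[((n₁−1)s₁² + (n₂−1)s₂²)/(n₁+n₂−2)] = √[(193·191.6² + 168·149.7²)/361] = 173.3652.
SE = 173.3652·√(1/194 + 1/169) = 18.2419.
With z* = 2.326, margin = 2.326 × 18.2419 = 42.4307.
x̄₁ − x̄₂ = 788 − 723 = 65.0000; interval 65.0000 ± 42.4307 = (22.57, 107.43).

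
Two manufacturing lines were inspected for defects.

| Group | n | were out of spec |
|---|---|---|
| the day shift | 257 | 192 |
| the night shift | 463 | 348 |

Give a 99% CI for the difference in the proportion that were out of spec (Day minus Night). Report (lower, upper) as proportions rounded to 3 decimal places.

Sample proportions: 192/257 = 0.7471, 348/463 = 0.7516.
Each SE is √(p̂(1−p̂)/n): √(0.7471·0.2529/257) = 0.02711 and √(0.7516·0.2484/463) = 0.02008.
SE(p̂₁ − p̂₂) = √(SE₁² + SE₂²) = √(0.0007349521 + 0.0004032064) = 0.03374, since the two samples are independent.
At 99% confidence z* = 2.576; margin = 2.576 × 0.03374 = 0.08691.
The difference is 0.7471 − 0.7516 = -0.0045, so the interval is -0.0045 ± 0.08691 = (-0.091, 0.082).

(-0.091, 0.082)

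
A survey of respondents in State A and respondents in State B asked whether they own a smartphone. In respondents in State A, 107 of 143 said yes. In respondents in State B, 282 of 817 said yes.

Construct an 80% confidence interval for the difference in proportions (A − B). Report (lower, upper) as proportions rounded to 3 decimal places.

First, p̂₁ = 107/143 = 0.7483; p̂₂ = 282/817 = 0.3452.
The two standard errors are √(0.7483×0.2517/143) = 0.03629 and √(0.3452×0.6548/817) = 0.01663.
Because the samples are independent, SE_diff = √(0.03629² + 0.01663²) = 0.03992.
Using z* = 1.282 for 80%, ME = 1.282 × 0.03992 = 0.05118.
p̂₁ − p̂₂ = 0.4031; interval 0.4031 ± 0.05118 gives (0.352, 0.454).

(0.352, 0.454)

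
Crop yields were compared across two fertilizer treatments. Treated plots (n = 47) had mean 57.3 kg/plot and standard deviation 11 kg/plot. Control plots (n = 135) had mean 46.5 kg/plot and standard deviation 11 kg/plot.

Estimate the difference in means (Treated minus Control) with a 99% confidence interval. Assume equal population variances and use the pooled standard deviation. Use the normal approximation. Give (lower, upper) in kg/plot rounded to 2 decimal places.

Pooled variance s_p² = [46·11² + 134·11²] / (47+135−2) = 121.0000, so s_p = 11.0000.
SE_diff = s_p·√(1/n₁ + 1/n₂) = 11.0000·√(1/47 + 1/135) = 1.8630.
z* = 2.576; margin = 2.576 × 1.8630 = 4.7991.
Difference = 57.3 − 46.5 = 10.8000.
10.8000 ± 4.7991 → (6.00, 15.60).

(6.00, 15.60)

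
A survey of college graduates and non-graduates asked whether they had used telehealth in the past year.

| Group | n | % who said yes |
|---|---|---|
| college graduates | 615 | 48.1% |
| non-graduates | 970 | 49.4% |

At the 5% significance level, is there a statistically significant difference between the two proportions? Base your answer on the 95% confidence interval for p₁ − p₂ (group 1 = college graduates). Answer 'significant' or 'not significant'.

not significant

Each SE is √(p̂(1−p̂)/n): √(0.4810·0.5190/615) = 0.02015 and √(0.4940·0.5060/970) = 0.01605.
SE(p̂₁ − p̂₂) = √(SE₁² + SE₂²) = √(0.0004060225 + 0.0002576025) = 0.02576, since the two samples are independent.
At 95% confidence z* = 1.960; margin = 1.960 × 0.02576 = 0.05049.
The difference is 0.4810 − 0.4940 = -0.0130, so the interval is -0.0130 ± 0.05049 = (-0.06349, 0.03749).
The interval (-0.06349, 0.03749) contains 0, so the difference is not significant.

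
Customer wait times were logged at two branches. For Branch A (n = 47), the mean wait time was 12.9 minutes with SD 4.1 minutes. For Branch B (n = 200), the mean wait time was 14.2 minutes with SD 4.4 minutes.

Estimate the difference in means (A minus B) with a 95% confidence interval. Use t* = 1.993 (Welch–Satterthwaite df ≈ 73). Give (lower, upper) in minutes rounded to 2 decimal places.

(-2.64, 0.04)

Per-group SEs: s₁/√n₁ = 4.1/√47 = 0.5980, s₂/√n₂ = 4.4/√200 = 0.3111.
Unpooled SE of the difference: √(0.357604 + 0.09678321) = 0.6741.
Margin of error = t* · SE = 1.993 × 0.6741 = 1.3435.
x̄₁ − x̄₂ = 12.9 − 14.2 = -1.3000.
CI: -1.3000 ± 1.3435 = (-2.64, 0.04).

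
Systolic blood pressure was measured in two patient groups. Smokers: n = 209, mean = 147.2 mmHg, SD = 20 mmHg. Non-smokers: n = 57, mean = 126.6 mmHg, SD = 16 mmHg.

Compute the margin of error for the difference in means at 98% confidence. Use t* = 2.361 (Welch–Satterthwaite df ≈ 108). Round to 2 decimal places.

SE₁ = s₁/√n₁ = 20/√209 = 1.3834; SE₂ = 16/√57 = 2.1193.
Independent samples, unequal variances: SE_diff = √(SE₁² + SE₂²) = √(1.91379556 + 4.49143249) = 2.5309.
t* = 2.361, so margin of error = 2.361 × 2.5309 = 5.9755.

5.98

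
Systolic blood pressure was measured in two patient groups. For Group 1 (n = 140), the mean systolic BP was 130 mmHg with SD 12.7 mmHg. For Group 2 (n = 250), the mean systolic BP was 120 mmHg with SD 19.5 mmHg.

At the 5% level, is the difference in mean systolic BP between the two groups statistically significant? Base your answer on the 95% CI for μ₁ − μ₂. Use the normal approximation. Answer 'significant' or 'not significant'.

SE₁ = s₁/√n₁ = 12.7/√140 = 1.0733; SE₂ = 19.5/√250 = 1.2333.
Independent samples, unequal variances: SE_diff = √(SE₁² + SE₂²) = √(1.15197289 + 1.52102889) = 1.6349.
z* = 1.960, so margin of error = 1.960 × 1.6349 = 3.2044.
Difference in means = 130 − 120 = 10.0000.
10.0000 ± 3.2044 → (6.7956, 13.2044).
The interval (6.7956, 13.2044) does not contain 0, so the difference is significant.

significant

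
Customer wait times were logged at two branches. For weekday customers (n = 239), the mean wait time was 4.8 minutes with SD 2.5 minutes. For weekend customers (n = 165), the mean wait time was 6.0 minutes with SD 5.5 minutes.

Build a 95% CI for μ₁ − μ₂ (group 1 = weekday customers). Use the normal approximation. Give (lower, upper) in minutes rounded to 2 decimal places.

Per-group SEs: s₁/√n₁ = 2.5/√239 = 0.1617, s₂/√n₂ = 5.5/√165 = 0.4282.
Unpooled SE of the difference: √(0.02614689 + 0.18335524) = 0.4577.
Margin of error = z* · SE = 1.960 × 0.4577 = 0.8971.
x̄₁ − x̄₂ = 4.8 − 6.0 = -1.2000.
CI: -1.2000 ± 0.8971 = (-2.10, -0.30).

(-2.10, -0.30)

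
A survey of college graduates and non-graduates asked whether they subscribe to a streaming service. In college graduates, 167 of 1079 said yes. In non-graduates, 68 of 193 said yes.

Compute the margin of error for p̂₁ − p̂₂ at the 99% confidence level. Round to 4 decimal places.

0.0930

Sample proportions: 167/1079 = 0.1548, 68/193 = 0.3523.
Each SE is √(p̂(1−p̂)/n): √(0.1548·0.8452/1079) = 0.01101 and √(0.3523·0.6477/193) = 0.03438.
SE(p̂₁ − p̂₂) = √(SE₁² + SE₂²) = √(0.0001212201 + 0.0011819844) = 0.03610, since the two samples are independent.
At 99% confidence z* = 2.576; margin = 2.576 × 0.03610 = 0.09299.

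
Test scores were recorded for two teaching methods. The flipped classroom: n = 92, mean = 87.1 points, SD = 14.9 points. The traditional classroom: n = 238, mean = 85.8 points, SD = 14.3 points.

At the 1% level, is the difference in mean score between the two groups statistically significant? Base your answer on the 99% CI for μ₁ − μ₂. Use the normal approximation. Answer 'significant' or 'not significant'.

Standard errors of each mean: 14.9/√92 = 1.5534 and 14.3/√238 = 0.9269.
SE(x̄₁ − x̄₂) = √(1.5534² + 0.9269²) = 1.8089 for independent samples with unequal variances.
With z* = 2.576, the margin is 2.576 × 1.8089 = 4.6597.
x̄₁ − x̄₂ = 87.1 − 85.8 = 1.3000; the interval is 1.3000 ± 4.6597 = (-3.3597, 5.9597).
The interval (-3.3597, 5.9597) contains 0, so the difference is not significant.

not significant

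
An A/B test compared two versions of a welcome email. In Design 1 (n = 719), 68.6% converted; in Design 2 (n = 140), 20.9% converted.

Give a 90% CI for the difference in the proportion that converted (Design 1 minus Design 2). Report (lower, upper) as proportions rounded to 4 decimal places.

(0.4137, 0.5403)

Each SE is √(p̂(1−p̂)/n): √(0.6860·0.3140/719) = 0.01731 and √(0.2090·0.7910/140) = 0.03436.
SE(p̂₁ − p̂₂) = √(SE₁² + SE₂²) = √(0.0002996361 + 0.0011806096) = 0.03847, since the two samples are independent.
At 90% confidence z* = 1.645; margin = 1.645 × 0.03847 = 0.06328.
The difference is 0.6860 − 0.2090 = 0.4770, so the interval is 0.4770 ± 0.06328 = (0.4137, 0.5403).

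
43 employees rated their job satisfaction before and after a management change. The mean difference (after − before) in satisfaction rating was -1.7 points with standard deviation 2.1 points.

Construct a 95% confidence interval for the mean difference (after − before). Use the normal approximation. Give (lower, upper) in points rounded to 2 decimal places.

This is a matched-pairs design, so SE = s_d/√n = 2.1/√43 = 0.3202.
Margin = 1.960 × 0.3202 = 0.6276; the interval is -1.7 ± 0.6276 = (-2.33, -1.07).

(-2.33, -1.07)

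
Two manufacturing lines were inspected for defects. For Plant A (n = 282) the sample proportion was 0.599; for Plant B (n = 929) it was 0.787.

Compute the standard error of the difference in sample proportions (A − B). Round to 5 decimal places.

0.03213

The two standard errors are √(0.5990×0.4010/282) = 0.02919 and √(0.7870×0.2130/929) = 0.01343.
Because the samples are independent, SE_diff = √(0.02919² + 0.01343²) = 0.03213.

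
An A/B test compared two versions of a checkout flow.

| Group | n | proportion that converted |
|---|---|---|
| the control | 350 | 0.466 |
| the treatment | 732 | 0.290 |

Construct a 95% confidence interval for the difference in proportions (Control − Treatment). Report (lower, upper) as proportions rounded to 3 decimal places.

SE₁ = √(p̂₁(1−p̂₁)/n₁) = √(0.4660·0.5340/350) = 0.02666; SE₂ = √(0.2900·0.7100/732) = 0.01677.
Independent samples: SE of the difference = √(SE₁² + SE₂²) = √(0.0007107556 + 0.0002812329) = 0.03150.
z* for 95% confidence is 1.960, so the margin of error is 1.960 × 0.03150 = 0.06174.
Point estimate p̂₁ − p̂₂ = 0.4660 − 0.2900 = 0.1760.
0.1760 ± 0.06174 → (0.114, 0.238).

(0.114, 0.238)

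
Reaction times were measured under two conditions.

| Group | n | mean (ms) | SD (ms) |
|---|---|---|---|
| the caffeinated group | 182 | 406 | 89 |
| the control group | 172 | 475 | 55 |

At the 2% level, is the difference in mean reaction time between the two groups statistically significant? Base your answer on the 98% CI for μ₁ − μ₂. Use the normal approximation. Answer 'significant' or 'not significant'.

Standard errors of each mean: 89/√182 = 6.5971 and 55/√172 = 4.1937.
SE(x̄₁ − x̄₂) = √(6.5971² + 4.1937²) = 7.8172 for independent samples with unequal variances.
With z* = 2.326, the margin is 2.326 × 7.8172 = 18.1828.
x̄₁ − x̄₂ = 406 − 475 = -69.0000; the interval is -69.0000 ± 18.1828 = (-87.1828, -50.8172).
The interval (-87.1828, -50.8172) does not contain 0, so the difference is significant.

significant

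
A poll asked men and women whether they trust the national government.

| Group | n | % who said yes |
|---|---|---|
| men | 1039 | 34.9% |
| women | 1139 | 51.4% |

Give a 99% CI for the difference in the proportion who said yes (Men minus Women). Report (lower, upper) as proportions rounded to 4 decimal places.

(-0.2189, -0.1111)

The two standard errors are √(0.3490×0.6510/1039) = 0.01479 and √(0.5140×0.4860/1139) = 0.01481.
Because the samples are independent, SE_diff = √(0.01479² + 0.01481²) = 0.02093.
Using z* = 2.576 for 99%, ME = 2.576 × 0.02093 = 0.05392.
p̂₁ − p̂₂ = -0.1650; interval -0.1650 ± 0.05392 gives (-0.2189, -0.1111).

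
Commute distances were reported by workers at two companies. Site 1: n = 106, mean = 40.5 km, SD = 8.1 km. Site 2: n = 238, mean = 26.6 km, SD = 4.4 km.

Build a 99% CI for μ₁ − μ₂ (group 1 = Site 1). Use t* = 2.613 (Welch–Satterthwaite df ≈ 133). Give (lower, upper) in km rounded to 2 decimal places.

Per-group SEs: s₁/√n₁ = 8.1/√106 = 0.7867, s₂/√n₂ = 4.4/√238 = 0.2852.
Unpooled SE of the difference: √(0.61889689 + 0.08133904) = 0.8368.
Margin of error = t* · SE = 2.613 × 0.8368 = 2.1866.
x̄₁ − x̄₂ = 40.5 − 26.6 = 13.9000.
CI: 13.9000 ± 2.1866 = (11.71, 16.09).

(11.71, 16.09)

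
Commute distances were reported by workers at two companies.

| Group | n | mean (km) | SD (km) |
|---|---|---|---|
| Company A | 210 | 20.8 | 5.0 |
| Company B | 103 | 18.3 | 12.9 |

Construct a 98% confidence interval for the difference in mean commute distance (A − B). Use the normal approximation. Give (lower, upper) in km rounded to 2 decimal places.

Per-group SEs: s₁/√n₁ = 5.0/√210 = 0.3450, s₂/√n₂ = 12.9/√103 = 1.2711.
Unpooled SE of the difference: √(0.119025 + 1.61569521) = 1.3171.
Margin of error = z* · SE = 2.326 × 1.3171 = 3.0636.
x̄₁ − x̄₂ = 20.8 − 18.3 = 2.5000.
CI: 2.5000 ± 3.0636 = (-0.56, 5.56).

(-0.56, 5.56)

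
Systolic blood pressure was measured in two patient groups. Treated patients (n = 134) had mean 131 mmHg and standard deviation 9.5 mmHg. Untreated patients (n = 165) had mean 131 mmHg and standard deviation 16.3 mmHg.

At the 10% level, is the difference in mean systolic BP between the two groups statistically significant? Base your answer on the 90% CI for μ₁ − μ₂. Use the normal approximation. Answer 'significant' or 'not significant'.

SE₁ = s₁/√n₁ = 9.5/√134 = 0.8207; SE₂ = 16.3/√165 = 1.2690.
Independent samples, unequal variances: SE_diff = √(SE₁² + SE₂²) = √(0.67354849 + 1.610361) = 1.5113.
z* = 1.645, so margin of error = 1.645 × 1.5113 = 2.4861.
Difference in means = 131 − 131 = 0.0000.
0.0000 ± 2.4861 → (-2.4861, 2.4861).
The interval (-2.4861, 2.4861) contains 0, so the difference is not significant.

not significant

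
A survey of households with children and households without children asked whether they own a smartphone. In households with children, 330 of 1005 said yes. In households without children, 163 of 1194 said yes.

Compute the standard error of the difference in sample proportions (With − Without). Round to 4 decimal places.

0.0178

Sample proportions: 330/1005 = 0.3284, 163/1194 = 0.1365.
Each SE is √(p̂(1−p̂)/n): √(0.3284·0.6716/1005) = 0.01481 and √(0.1365·0.8635/1194) = 0.00994.
SE(p̂₁ − p̂₂) = √(SE₁² + SE₂²) = √(0.0002193361 + 0.0000988036) = 0.01784, since the two samples are independent.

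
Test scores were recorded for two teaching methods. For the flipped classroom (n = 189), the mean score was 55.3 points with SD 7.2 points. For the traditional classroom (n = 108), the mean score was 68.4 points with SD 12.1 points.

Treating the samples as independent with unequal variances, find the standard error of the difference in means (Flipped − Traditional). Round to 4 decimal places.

SE₁ = s₁/√n₁ = 7.2/√189 = 0.5237; SE₂ = 12.1/√108 = 1.1643.
Independent samples, unequal variances: SE_diff = √(SE₁² + SE₂²) = √(0.27426169 + 1.35559449) = 1.2767.

1.2767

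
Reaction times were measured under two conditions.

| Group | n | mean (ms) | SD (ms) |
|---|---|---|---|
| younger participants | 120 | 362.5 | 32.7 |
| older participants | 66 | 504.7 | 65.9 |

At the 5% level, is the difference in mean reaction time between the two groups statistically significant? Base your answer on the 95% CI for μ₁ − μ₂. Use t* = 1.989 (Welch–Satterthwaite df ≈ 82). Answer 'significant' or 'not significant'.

Per-group SEs: s₁/√n₁ = 32.7/√120 = 2.9851, s₂/√n₂ = 65.9/√66 = 8.1117.
Unpooled SE of the difference: √(8.91082201 + 65.79967689) = 8.6435.
Margin of error = t* · SE = 1.989 × 8.6435 = 17.1919.
x̄₁ − x̄₂ = 362.5 − 504.7 = -142.2000.
CI: -142.2000 ± 17.1919 = (-159.3919, -125.0081).
The interval (-159.3919, -125.0081) does not contain 0, so the difference is significant.

significant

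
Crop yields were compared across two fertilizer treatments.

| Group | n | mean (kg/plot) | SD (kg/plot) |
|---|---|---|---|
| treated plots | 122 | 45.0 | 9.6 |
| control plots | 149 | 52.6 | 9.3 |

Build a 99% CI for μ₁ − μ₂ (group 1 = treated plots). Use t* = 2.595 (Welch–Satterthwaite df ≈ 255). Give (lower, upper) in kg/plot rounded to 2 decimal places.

SE₁ = s₁/√n₁ = 9.6/√122 = 0.8691; SE₂ = 9.3/√149 = 0.7619.
Independent samples, unequal variances: SE_diff = √(SE₁² + SE₂²) = √(0.75533481 + 0.58049161) = 1.1558.
t* = 2.595, so margin of error = 2.595 × 1.1558 = 2.9993.
Difference in means = 45.0 − 52.6 = -7.6000.
-7.6000 ± 2.9993 → (-10.60, -4.60).

(-10.60, -4.60)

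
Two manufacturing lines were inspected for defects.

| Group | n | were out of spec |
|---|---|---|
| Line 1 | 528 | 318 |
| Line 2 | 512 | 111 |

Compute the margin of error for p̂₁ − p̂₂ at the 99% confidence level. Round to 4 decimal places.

Sample proportions: 318/528 = 0.6023, 111/512 = 0.2168.
Each SE is √(p̂(1−p̂)/n): √(0.6023·0.3977/528) = 0.02130 and √(0.2168·0.7832/512) = 0.01821.
SE(p̂₁ − p̂₂) = √(SE₁² + SE₂²) = √(0.00045369 + 0.0003316041) = 0.02802, since the two samples are independent.
At 99% confidence z* = 2.576; margin = 2.576 × 0.02802 = 0.07218.

0.0722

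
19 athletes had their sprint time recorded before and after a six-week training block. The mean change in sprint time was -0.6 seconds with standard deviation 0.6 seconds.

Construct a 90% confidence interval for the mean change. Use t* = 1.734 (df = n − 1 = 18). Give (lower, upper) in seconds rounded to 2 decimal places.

(-0.84, -0.36)

Paired design: SE = s_d/√n = 0.6/√19 = 0.1376.
t* = 1.734; margin of error = 1.734 × 0.1376 = 0.2386.
-0.6 ± 0.2386 → (-0.84, -0.36).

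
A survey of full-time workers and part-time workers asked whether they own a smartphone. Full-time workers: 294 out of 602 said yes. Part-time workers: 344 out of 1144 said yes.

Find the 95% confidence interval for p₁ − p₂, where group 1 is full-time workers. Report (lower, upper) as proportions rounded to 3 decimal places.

(0.140, 0.236)

First, p̂₁ = 294/602 = 0.4884; p̂₂ = 344/1144 = 0.3007.
The two standard errors are √(0.4884×0.5116/602) = 0.02037 and √(0.3007×0.6993/1144) = 0.01356.
Because the samples are independent, SE_diff = √(0.02037² + 0.01356²) = 0.02447.
Using z* = 1.960 for 95%, ME = 1.960 × 0.02447 = 0.04796.
p̂₁ − p̂₂ = 0.1877; interval 0.1877 ± 0.04796 gives (0.140, 0.236).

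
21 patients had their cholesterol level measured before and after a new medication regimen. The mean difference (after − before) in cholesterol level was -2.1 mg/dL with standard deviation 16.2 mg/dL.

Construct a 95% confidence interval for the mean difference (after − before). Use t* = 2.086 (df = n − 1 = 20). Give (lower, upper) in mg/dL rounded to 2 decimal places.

This is a matched-pairs design, so SE = s_d/√n = 16.2/√21 = 3.5351.
Margin = 2.086 × 3.5351 = 7.3742; the interval is -2.1 ± 7.3742 = (-9.47, 5.27).

(-9.47, 5.27)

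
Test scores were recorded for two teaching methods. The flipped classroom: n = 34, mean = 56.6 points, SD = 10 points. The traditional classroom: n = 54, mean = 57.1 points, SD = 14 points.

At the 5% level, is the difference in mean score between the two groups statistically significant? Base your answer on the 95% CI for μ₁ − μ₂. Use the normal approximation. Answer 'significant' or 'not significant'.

Standard errors of each mean: 10/√34 = 1.7150 and 14/√54 = 1.9052.
SE(x̄₁ − x̄₂) = √(1.7150² + 1.9052²) = 2.5634 for independent samples with unequal variances.
With z* = 1.960, the margin is 1.960 × 2.5634 = 5.0243.
x̄₁ − x̄₂ = 56.6 − 57.1 = -0.5000; the interval is -0.5000 ± 5.0243 = (-5.5243, 4.5243).
The interval (-5.5243, 4.5243) contains 0, so the difference is not significant.

not significant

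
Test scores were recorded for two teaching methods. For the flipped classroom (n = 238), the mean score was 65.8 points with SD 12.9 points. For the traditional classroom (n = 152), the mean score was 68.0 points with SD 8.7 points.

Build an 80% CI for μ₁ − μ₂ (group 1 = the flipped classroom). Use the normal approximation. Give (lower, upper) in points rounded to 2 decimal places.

(-3.60, -0.80)

Per-group SEs: s₁/√n₁ = 12.9/√238 = 0.8362, s₂/√n₂ = 8.7/√152 = 0.7057.
Unpooled SE of the difference: √(0.69923044 + 0.49801249) = 1.0942.
Margin of error = z* · SE = 1.282 × 1.0942 = 1.4028.
x̄₁ − x̄₂ = 65.8 − 68.0 = -2.2000.
CI: -2.2000 ± 1.4028 = (-3.60, -0.80).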